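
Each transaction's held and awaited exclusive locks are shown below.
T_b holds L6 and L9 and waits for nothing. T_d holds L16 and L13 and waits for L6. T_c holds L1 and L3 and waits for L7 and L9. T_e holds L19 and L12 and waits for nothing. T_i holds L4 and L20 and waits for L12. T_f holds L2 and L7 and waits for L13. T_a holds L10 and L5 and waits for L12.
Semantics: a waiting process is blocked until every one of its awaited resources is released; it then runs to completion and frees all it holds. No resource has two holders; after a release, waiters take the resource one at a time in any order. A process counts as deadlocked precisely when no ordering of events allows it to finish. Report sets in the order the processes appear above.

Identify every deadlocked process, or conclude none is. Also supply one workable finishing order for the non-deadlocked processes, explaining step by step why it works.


The deadlocked set is empty.
Key observation: although several processes wait, no cycle exists — each chain bottoms out at a free runner.
The rest can finish in the order T_b, T_d, T_e, T_f, T_a, T_c, T_i.
Check, step by step:
  run T_b (it waits on nothing); releases L6 and L9
  T_d waits on L6 — all released -> runs and releases L16 and L13
  run T_e (it waits on nothing); releases L19 and L12
  T_f waits on L13 — all released -> runs and releases L2 and L7
  T_a waits on L12 — all released -> runs and releases L10 and L5
  T_c waits on L7 and L9 — all released -> runs and releases L1 and L3
  T_i waits on L12 — all released -> runs and releases L4 and L20


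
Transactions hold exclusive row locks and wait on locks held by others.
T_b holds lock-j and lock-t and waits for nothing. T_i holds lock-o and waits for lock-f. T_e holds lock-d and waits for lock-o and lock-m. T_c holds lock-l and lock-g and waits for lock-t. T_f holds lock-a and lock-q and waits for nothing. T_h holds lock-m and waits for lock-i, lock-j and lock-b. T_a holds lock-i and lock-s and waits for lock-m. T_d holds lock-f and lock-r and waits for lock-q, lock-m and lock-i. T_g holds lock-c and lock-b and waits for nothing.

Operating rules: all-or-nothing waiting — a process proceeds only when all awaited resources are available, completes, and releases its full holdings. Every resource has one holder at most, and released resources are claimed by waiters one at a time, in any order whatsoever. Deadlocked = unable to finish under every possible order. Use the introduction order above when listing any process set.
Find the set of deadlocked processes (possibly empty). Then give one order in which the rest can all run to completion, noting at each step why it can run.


Deadlocked: T_i, T_e, T_h, T_a and T_d.
Key observation: nobody on the ring T_h -> T_a -> T_h can start until another member finishes, which never happens; T_i, T_e and T_d wait into the deadlock from upstream.
The rest can finish in the order T_g, T_b, T_c, T_f.
Walking it through:
  T_g: no waits; runs immediately, freeing lock-c and lock-b
  T_b: no waits; runs immediately, freeing lock-j and lock-t
  T_c waits on lock-t — all released -> runs and releases lock-l and lock-g
  T_f: no waits; runs immediately, freeing lock-a and lock-q


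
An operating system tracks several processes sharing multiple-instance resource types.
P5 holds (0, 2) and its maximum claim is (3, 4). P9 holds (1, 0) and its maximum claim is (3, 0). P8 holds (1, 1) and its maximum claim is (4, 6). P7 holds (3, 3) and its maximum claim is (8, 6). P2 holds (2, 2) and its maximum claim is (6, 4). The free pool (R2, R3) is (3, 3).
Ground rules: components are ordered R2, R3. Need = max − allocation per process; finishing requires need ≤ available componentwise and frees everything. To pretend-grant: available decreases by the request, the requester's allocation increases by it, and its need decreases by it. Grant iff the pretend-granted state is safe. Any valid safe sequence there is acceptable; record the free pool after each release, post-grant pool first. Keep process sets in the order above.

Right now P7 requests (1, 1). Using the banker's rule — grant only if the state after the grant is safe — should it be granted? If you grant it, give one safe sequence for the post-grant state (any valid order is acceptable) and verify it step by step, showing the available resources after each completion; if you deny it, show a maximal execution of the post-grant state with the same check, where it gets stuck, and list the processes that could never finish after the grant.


DENY. Granting would leave the state unsafe.
Key observation: after P9, P5 the pool peaks at (3, 4), and each blocked process is short somewhere: P8 on R3; P7 on R2; P2 on R2.
After a pretend grant, a maximal execution: P9, P5 — then nothing else fits. Walking it through:
  pool = (2, 2)
  P9: need (2, 0) fits (2, 2); releases (1, 0), pool now (3, 2)
  P5: need (3, 2) fits (3, 2); releases (0, 2), pool now (3, 4)
  P8 still needs (3, 5) but only (3, 4) is free — short on R3
  P7 still needs (4, 2) but only (3, 4) is free — short on R2
  P2 still needs (4, 2) but only (3, 4) is free — short on R2
Processes that could never finish after the grant: P8, P7 and P2.


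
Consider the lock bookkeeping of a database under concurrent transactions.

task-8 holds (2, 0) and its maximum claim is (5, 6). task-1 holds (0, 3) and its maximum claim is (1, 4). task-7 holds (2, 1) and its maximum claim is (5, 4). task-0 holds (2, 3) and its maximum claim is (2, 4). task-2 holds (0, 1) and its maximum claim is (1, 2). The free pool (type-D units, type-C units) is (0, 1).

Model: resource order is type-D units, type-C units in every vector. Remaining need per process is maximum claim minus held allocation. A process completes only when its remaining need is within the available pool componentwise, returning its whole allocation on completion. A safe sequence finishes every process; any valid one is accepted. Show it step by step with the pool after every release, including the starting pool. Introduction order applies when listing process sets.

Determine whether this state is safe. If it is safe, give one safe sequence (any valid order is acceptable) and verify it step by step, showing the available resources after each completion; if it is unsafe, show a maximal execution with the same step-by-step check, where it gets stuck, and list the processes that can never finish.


UNSAFE.
Key observation: task-0, task-1, task-2 can finish, but then (2, 8) is all there is, and the blocked group's type-D units demands exceed it.
The run task-0, task-1, task-2 cannot be extended any further. Verifying each step:
  pool = (0, 1)
  task-0 needs (0, 1) <= (0, 1) -> finishes; pool += (2, 3) = (2, 4)
  task-1 needs (1, 1) <= (2, 4) -> finishes; pool += (0, 3) = (2, 7)
  task-2 needs (1, 1) <= (2, 7) -> finishes; pool += (0, 1) = (2, 8)
  blocked: task-8 wants (3, 6), pool (2, 8) — not enough type-D units
  blocked: task-7 wants (3, 3), pool (2, 8) — not enough type-D units
Permanently blocked: task-8 and task-7.


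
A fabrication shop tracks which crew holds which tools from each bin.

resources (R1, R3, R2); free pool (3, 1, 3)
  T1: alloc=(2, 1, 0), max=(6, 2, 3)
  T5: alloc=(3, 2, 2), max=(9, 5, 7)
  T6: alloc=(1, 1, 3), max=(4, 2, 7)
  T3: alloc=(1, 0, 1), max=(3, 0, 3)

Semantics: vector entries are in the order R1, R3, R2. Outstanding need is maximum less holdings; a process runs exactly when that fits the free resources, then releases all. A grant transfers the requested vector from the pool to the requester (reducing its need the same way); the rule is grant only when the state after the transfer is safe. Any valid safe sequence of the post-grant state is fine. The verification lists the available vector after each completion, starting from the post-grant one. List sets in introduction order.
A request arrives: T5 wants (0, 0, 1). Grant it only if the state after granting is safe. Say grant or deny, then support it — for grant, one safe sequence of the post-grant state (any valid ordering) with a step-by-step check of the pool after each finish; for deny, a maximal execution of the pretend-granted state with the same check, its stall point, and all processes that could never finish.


DENY — the pretend-granted state is unsafe.
Key observation: even finishing T3, T1 leaves just (6, 2, 3) free — too little R2 for any of the remaining processes.
On the post-grant state, T3, T1 is a maximal run — nothing extends it. Check, step by step:
  pool = (3, 1, 2)
  run T3 (needs (2, 0, 2), free (3, 1, 2)); after release of (1, 0, 1) the pool is (4, 1, 3)
  run T1 (needs (4, 1, 3), free (4, 1, 3)); after release of (2, 1, 0) the pool is (6, 2, 3)
  blocked: T5 wants (6, 3, 4), pool (6, 2, 3) — not enough R3 and R2
  blocked: T6 wants (3, 1, 4), pool (6, 2, 3) — not enough R2
Had the request been granted, T5 and T6 could never finish.


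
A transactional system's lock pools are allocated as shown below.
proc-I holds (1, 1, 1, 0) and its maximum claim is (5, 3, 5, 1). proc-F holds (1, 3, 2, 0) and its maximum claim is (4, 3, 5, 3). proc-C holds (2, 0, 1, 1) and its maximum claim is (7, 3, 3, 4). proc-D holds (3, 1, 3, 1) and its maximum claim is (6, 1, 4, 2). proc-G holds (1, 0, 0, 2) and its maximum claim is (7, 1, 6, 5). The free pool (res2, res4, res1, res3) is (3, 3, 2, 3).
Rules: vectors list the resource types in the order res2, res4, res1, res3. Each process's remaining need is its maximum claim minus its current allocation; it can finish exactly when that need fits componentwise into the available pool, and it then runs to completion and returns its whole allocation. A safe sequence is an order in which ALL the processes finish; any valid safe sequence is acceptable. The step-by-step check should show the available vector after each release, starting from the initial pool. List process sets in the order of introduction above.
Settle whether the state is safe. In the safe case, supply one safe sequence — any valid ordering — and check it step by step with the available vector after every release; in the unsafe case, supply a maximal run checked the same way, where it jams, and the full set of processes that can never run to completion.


SAFE — a valid safe sequence is proc-D, proc-I, proc-G, proc-F, proc-C.
Key observation: proc-D is the earliest step where a requested resource binds exactly: need (3, 0, 1, 1), pool (3, 3, 2, 3) at its turn.
Verifying each step:
  pool = (3, 3, 2, 3)
  run proc-D (needs (3, 0, 1, 1), free (3, 3, 2, 3)); after release of (3, 1, 3, 1) the pool is (6, 4, 5, 4)
  run proc-I (needs (4, 2, 4, 1), free (6, 4, 5, 4)); after release of (1, 1, 1, 0) the pool is (7, 5, 6, 4)
  run proc-G (needs (6, 1, 6, 3), free (7, 5, 6, 4)); after release of (1, 0, 0, 2) the pool is (8, 5, 6, 6)
  run proc-F (needs (3, 0, 3, 3), free (8, 5, 6, 6)); after release of (1, 3, 2, 0) the pool is (9, 8, 8, 6)
  run proc-C (needs (5, 3, 2, 3), free (9, 8, 8, 6)); after release of (2, 0, 1, 1) the pool is (11, 8, 9, 7)


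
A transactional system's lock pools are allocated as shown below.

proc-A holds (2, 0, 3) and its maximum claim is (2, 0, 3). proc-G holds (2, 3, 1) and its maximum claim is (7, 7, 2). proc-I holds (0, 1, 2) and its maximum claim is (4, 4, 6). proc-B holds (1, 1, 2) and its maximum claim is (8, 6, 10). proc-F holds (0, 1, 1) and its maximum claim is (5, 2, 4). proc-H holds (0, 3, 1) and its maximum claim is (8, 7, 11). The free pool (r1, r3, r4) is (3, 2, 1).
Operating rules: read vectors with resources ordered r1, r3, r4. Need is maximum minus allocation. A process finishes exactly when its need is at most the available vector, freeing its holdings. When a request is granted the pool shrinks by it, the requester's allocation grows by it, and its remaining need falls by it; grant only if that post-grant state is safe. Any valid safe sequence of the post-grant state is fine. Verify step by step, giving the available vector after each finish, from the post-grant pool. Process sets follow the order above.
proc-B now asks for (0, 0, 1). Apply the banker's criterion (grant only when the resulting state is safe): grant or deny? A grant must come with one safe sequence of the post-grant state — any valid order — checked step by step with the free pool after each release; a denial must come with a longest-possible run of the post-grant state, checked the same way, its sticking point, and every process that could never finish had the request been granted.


GRANT — the state after the grant stays safe, e.g. via proc-A, proc-F, proc-I, proc-G, proc-B, proc-H.
Key observation: post-grant, (3, 2, 0) remains, and an order beginning with proc-A completes everyone.
Check on the post-grant state, step by step:
  pool = (3, 2, 0)
  run proc-A (needs (0, 0, 0), free (3, 2, 0)); after release of (2, 0, 3) the pool is (5, 2, 3)
  run proc-F (needs (5, 1, 3), free (5, 2, 3)); after release of (0, 1, 1) the pool is (5, 3, 4)
  run proc-I (needs (4, 3, 4), free (5, 3, 4)); after release of (0, 1, 2) the pool is (5, 4, 6)
  run proc-G (needs (5, 4, 1), free (5, 4, 6)); after release of (2, 3, 1) the pool is (7, 7, 7)
  run proc-B (needs (7, 5, 7), free (7, 7, 7)); after release of (1, 1, 3) the pool is (8, 8, 10)
  run proc-H (needs (8, 4, 10), free (8, 8, 10)); after release of (0, 3, 1) the pool is (8, 11, 11)


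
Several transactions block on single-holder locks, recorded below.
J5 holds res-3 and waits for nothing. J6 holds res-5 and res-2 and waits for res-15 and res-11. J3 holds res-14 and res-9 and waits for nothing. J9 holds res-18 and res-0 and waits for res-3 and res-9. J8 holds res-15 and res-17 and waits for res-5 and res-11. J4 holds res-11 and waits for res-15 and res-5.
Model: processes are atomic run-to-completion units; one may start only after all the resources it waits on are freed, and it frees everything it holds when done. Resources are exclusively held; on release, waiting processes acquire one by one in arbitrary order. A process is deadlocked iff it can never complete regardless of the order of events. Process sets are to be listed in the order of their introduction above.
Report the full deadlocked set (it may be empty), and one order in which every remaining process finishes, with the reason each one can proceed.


Deadlocked set: J6, J8 and J4.
Key observation: nobody on the ring J6 -> J8 -> J6 can start until another member finishes, which never happens; J4 is caught in further circular waits.
The rest can finish in the order J3, J5, J9.
Step-by-step check:
  J3: no waits; runs immediately, freeing res-14 and res-9
  J5: no waits; runs immediately, freeing res-3
  run J9 (all its waits — res-3 and res-9 — are resolved); releases res-18 and res-0


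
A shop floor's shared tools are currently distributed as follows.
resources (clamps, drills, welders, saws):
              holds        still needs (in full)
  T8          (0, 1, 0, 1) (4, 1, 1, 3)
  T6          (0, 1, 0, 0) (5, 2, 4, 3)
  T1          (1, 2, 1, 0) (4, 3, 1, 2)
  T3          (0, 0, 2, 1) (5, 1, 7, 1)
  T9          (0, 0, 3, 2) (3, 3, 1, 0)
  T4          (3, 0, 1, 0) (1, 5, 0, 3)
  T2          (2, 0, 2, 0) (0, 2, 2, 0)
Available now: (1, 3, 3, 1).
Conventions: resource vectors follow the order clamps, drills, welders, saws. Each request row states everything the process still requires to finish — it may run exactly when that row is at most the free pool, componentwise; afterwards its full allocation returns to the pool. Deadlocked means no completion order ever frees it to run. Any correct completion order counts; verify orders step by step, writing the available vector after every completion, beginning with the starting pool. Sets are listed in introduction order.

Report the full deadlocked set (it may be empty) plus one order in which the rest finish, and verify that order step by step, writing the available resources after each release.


The deadlocked set is T8, T6, T1, T3 and T4.
Key observation: after T2, T9 the pool peaks at (3, 3, 8, 3), and each blocked process is short somewhere: T8 on clamps; T6 on clamps; T1 on clamps; T3 on clamps; T4 on drills.
A valid finishing order for the others: T2, T9. Verifying each step:
  pool = (1, 3, 3, 1)
  T2 needs (0, 2, 2, 0) <= (1, 3, 3, 1) -> finishes; pool += (2, 0, 2, 0) = (3, 3, 5, 1)
  T9 needs (3, 3, 1, 0) <= (3, 3, 5, 1) -> finishes; pool += (0, 0, 3, 2) = (3, 3, 8, 3)
None of the blocked processes ever fits:
  blocked: T8 wants (4, 1, 1, 3), pool (3, 3, 8, 3) — not enough clamps
  blocked: T6 wants (5, 2, 4, 3), pool (3, 3, 8, 3) — not enough clamps
  blocked: T1 wants (4, 3, 1, 2), pool (3, 3, 8, 3) — not enough clamps
  blocked: T3 wants (5, 1, 7, 1), pool (3, 3, 8, 3) — not enough clamps
  blocked: T4 wants (1, 5, 0, 3), pool (3, 3, 8, 3) — not enough drills


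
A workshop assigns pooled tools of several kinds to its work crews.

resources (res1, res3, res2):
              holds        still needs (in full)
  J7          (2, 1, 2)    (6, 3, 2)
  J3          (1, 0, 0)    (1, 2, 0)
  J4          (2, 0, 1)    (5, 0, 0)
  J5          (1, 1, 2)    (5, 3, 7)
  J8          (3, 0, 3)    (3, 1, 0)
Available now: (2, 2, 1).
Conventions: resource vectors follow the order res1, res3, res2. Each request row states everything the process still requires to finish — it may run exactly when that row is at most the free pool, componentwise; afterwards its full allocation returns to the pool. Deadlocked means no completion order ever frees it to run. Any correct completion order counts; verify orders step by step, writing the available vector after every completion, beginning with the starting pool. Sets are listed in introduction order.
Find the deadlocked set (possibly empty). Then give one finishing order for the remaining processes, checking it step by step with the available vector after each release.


The deadlocked set is J7 and J5.
Key observation: once J3, J8, J4 finish, the pool peaks at (8, 2, 5) — and every remaining process still needs more res3 than that.
A valid finishing order for the others: J3, J8, J4. Walking it through:
  pool = (2, 2, 1)
  J3: need (1, 2, 0) fits (2, 2, 1); releases (1, 0, 0), pool now (3, 2, 1)
  J8: need (3, 1, 0) fits (3, 2, 1); releases (3, 0, 3), pool now (6, 2, 4)
  J4: need (5, 0, 0) fits (6, 2, 4); releases (2, 0, 1), pool now (8, 2, 5)
None of the blocked processes ever fits:
  J7 cannot run: need (6, 3, 2) vs free (8, 2, 5) (insufficient res3)
  J5 cannot run: need (5, 3, 7) vs free (8, 2, 5) (insufficient res3 and res2)


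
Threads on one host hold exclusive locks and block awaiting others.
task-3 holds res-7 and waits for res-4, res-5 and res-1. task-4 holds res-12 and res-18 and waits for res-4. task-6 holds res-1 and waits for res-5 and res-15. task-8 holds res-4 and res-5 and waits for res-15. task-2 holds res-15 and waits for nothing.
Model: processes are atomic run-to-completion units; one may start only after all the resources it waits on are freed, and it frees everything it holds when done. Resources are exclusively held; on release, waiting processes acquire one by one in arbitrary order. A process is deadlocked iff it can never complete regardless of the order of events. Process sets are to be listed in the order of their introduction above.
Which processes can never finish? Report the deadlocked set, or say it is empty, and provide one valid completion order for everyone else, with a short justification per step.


Nothing here is deadlocked.
Key observation: there is no circular wait here — follow any chain and it reaches a process that is free to run now.
A valid finishing order for the others: task-2, task-8, task-4, task-6, task-3.
Step-by-step check:
  task-2 waits on nothing -> runs at once and releases res-15
  run task-8 (all its waits — res-15 — are resolved); releases res-4 and res-5
  run task-4 (all its waits — res-4 — are resolved); releases res-12 and res-18
  run task-6 (all its waits — res-5 and res-15 — are resolved); releases res-1
  run task-3 (all its waits — res-4, res-5 and res-1 — are resolved); releases res-7


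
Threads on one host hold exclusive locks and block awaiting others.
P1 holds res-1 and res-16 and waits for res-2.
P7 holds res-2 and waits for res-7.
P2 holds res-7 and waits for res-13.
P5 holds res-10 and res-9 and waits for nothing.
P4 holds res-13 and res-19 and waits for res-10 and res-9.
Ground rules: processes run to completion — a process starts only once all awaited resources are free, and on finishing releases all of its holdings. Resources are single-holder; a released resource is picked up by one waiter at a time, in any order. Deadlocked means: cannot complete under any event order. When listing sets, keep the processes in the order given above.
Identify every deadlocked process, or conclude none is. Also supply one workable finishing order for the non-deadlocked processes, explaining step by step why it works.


Nothing here is deadlocked.
Key observation: there is no circular wait here — follow any chain and it reaches a process that is free to run now.
One completion order for the rest: P5, P4, P2, P7, P1.
Check, step by step:
  run P5 (it waits on nothing); releases res-10 and res-9
  run P4 (all its waits — res-10 and res-9 — are resolved); releases res-13 and res-19
  run P2 (all its waits — res-13 — are resolved); releases res-7
  run P7 (all its waits — res-7 — are resolved); releases res-2
  run P1 (all its waits — res-2 — are resolved); releases res-1 and res-16


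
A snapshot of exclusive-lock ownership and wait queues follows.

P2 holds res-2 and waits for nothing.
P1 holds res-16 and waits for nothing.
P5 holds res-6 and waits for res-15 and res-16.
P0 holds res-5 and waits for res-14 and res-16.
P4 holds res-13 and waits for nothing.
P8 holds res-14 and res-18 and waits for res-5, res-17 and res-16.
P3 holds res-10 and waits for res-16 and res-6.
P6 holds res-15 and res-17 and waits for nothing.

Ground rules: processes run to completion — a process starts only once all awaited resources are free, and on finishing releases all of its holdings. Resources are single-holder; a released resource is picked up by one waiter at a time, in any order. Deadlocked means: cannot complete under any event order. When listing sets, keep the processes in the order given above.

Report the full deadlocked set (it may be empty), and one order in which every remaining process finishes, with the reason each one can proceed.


Deadlocked set: P0 and P8.
Key observation: nobody on the ring P0 -> P8 -> P0 can start until another member finishes, which never happens; no other process is dragged down with it.
A valid finishing order for the others: P6, P1, P5, P4, P2, P3.
Check, step by step:
  P6 waits on nothing -> runs at once and releases res-15 and res-17
  P1 waits on nothing -> runs at once and releases res-16
  run P5 (all its waits — res-15 and res-16 — are resolved); releases res-6
  P4 waits on nothing -> runs at once and releases res-13
  P2 waits on nothing -> runs at once and releases res-2
  run P3 (all its waits — res-16 and res-6 — are resolved); releases res-10


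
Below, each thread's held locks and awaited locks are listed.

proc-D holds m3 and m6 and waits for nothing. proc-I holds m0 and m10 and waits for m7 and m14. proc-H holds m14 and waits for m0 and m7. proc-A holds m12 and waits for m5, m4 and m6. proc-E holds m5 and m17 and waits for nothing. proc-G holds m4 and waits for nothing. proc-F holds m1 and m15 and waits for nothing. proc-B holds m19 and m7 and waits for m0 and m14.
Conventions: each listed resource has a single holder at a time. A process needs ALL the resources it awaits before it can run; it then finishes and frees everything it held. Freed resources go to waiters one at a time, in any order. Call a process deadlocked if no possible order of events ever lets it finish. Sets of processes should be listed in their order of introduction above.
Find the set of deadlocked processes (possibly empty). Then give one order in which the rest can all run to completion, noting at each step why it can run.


Deadlocked set: proc-I, proc-H and proc-B.
Key observation: the cycle proc-I -> proc-H -> proc-I can never break — each member waits on the next; proc-B is caught in further circular waits.
A valid finishing order for the others: proc-G, proc-E, proc-D, proc-A, proc-F.
Check, step by step:
  proc-G waits on nothing -> runs at once and releases m4
  proc-E waits on nothing -> runs at once and releases m5 and m17
  proc-D waits on nothing -> runs at once and releases m3 and m6
  run proc-A (all its waits — m5, m4 and m6 — are resolved); releases m12
  proc-F waits on nothing -> runs at once and releases m1 and m15


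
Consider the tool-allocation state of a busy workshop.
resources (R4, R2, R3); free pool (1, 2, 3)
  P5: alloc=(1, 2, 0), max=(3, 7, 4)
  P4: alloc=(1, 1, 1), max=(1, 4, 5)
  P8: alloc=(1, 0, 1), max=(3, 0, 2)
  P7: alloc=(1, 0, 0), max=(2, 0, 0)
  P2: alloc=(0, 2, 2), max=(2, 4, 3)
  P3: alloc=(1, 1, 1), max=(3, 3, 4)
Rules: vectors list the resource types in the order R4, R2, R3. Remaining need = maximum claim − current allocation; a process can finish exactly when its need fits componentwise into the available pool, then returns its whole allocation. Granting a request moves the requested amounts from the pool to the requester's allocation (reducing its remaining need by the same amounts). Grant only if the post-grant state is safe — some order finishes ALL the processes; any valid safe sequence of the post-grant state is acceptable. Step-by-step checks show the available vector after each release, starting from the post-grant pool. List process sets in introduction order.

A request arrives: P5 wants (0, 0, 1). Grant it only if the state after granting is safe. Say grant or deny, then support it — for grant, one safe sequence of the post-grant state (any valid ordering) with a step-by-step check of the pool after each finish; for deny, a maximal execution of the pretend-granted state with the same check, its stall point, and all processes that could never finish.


GRANT. The post-grant state is safe; one safe sequence: P7, P2, P3, P5, P8, P4.
Key observation: post-grant, (1, 2, 2) remains, and an order beginning with P7 completes everyone.
Check on the post-grant state, step by step:
  pool = (1, 2, 2)
  P7: need (1, 0, 0) fits (1, 2, 2); releases (1, 0, 0), pool now (2, 2, 2)
  P2: need (2, 2, 1) fits (2, 2, 2); releases (0, 2, 2), pool now (2, 4, 4)
  P3: need (2, 2, 3) fits (2, 4, 4); releases (1, 1, 1), pool now (3, 5, 5)
  P5: need (2, 5, 3) fits (3, 5, 5); releases (1, 2, 1), pool now (4, 7, 6)
  P8: need (2, 0, 1) fits (4, 7, 6); releases (1, 0, 1), pool now (5, 7, 7)
  P4: need (0, 3, 4) fits (5, 7, 7); releases (1, 1, 1), pool now (6, 8, 8)


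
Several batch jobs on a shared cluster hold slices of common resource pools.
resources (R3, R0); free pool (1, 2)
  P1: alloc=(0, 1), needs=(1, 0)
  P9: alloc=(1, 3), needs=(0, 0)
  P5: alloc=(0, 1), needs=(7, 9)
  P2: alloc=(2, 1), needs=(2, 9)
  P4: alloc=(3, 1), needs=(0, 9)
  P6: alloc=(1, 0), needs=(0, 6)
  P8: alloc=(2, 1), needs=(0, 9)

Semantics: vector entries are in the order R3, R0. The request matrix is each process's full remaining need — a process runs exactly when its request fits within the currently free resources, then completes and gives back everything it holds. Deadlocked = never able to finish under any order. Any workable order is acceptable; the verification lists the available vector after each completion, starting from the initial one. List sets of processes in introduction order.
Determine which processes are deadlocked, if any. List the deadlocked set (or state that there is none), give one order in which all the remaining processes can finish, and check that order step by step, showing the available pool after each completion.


Deadlocked set: P5, P2, P4 and P8.
Key observation: P1, P9, P6 can finish, but then (3, 6) is all there is, and the blocked group's R0 demands exceed it.
The rest can finish in the order P1, P9, P6. Verifying each step:
  pool = (1, 2)
  P1 needs (1, 0) <= (1, 2) -> finishes; pool += (0, 1) = (1, 3)
  P9 needs (0, 0) <= (1, 3) -> finishes; pool += (1, 3) = (2, 6)
  P6 needs (0, 6) <= (2, 6) -> finishes; pool += (1, 0) = (3, 6)
None of the blocked processes ever fits:
  P5 cannot run: need (7, 9) vs free (3, 6) (insufficient R3 and R0)
  P2 cannot run: need (2, 9) vs free (3, 6) (insufficient R0)
  P4 cannot run: need (0, 9) vs free (3, 6) (insufficient R0)
  P8 cannot run: need (0, 9) vs free (3, 6) (insufficient R0)


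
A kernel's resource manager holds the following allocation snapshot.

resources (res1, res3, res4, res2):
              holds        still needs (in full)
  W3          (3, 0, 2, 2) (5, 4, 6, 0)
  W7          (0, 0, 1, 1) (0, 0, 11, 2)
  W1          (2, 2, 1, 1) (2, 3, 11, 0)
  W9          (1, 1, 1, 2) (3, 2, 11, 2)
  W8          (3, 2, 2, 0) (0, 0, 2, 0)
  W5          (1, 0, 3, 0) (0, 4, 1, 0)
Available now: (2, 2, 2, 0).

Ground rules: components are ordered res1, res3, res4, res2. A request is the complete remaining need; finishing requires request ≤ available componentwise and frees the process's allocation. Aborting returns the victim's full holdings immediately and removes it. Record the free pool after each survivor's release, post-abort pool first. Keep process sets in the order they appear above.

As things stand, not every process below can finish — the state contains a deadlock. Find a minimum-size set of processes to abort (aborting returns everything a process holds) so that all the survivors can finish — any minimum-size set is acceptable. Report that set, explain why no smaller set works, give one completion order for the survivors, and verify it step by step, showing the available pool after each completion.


The answer: abort W1 and W9.
Key observation: before aborting W1 and W9, W7 was permanently blocked — no order could ever run it; afterwards it completes at step 4.
Why nothing smaller works — every single abort fails: W3 alone leaves W7 blocked (short on res4); W7 alone leaves W1 blocked (short on res4); W1 alone leaves W7 blocked (short on res4); W9 alone leaves W7 blocked (short on res4); W8 alone leaves W7 blocked (short on res4); W5 alone leaves W7 blocked (short on res4).
The survivors complete as W8, W3, W5, W7. Walking it through (starting from the post-abort pool):
  pool = (5, 5, 4, 3)
  W8 needs (0, 0, 2, 0) <= (5, 5, 4, 3) -> finishes; pool += (3, 2, 2, 0) = (8, 7, 6, 3)
  W3 needs (5, 4, 6, 0) <= (8, 7, 6, 3) -> finishes; pool += (3, 0, 2, 2) = (11, 7, 8, 5)
  W5 needs (0, 4, 1, 0) <= (11, 7, 8, 5) -> finishes; pool += (1, 0, 3, 0) = (12, 7, 11, 5)
  W7 needs (0, 0, 11, 2) <= (12, 7, 11, 5) -> finishes; pool += (0, 0, 1, 1) = (12, 7, 12, 6)


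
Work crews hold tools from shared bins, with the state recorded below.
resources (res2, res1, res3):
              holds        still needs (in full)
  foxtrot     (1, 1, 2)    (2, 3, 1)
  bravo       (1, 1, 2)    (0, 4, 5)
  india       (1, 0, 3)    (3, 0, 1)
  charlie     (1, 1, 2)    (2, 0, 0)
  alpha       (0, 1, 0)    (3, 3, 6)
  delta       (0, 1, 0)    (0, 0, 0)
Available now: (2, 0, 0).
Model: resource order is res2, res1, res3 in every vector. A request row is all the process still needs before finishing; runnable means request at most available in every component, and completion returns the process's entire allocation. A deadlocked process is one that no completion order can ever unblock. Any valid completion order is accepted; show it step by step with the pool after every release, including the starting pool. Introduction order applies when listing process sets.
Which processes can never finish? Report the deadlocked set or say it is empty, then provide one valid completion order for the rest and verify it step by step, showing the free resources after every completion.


Deadlocked: foxtrot, bravo and alpha.
Key observation: charlie, delta, india can finish, but then (4, 2, 5) is all there is, and the blocked group's res1 demands exceed it.
The rest can finish in the order charlie, delta, india. Walking it through:
  pool = (2, 0, 0)
  charlie: need (2, 0, 0) fits (2, 0, 0); releases (1, 1, 2), pool now (3, 1, 2)
  delta: need (0, 0, 0) fits (3, 1, 2); releases (0, 1, 0), pool now (3, 2, 2)
  india: need (3, 0, 1) fits (3, 2, 2); releases (1, 0, 3), pool now (4, 2, 5)
None of the blocked processes ever fits:
  foxtrot cannot run: need (2, 3, 1) vs free (4, 2, 5) (insufficient res1)
  bravo cannot run: need (0, 4, 5) vs free (4, 2, 5) (insufficient res1)
  alpha cannot run: need (3, 3, 6) vs free (4, 2, 5) (insufficient res1 and res3)


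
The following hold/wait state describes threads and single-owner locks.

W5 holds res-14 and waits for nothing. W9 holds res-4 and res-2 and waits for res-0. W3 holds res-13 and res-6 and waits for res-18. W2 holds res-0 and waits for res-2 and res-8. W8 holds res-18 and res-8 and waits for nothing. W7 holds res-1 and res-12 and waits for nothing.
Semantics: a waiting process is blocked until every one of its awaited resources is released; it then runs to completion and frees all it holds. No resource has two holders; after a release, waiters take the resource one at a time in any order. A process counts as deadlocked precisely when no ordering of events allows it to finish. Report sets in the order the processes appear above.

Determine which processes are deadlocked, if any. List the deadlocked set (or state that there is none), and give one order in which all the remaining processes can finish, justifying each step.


Deadlocked set: W9 and W2.
Key observation: along W9 -> W2 -> W9, each member waits on what the next one holds — a deadlock; no other process is dragged down with it.
A valid finishing order for the others: W8, W5, W7, W3.
Step-by-step check:
  run W8 (it waits on nothing); releases res-18 and res-8
  run W5 (it waits on nothing); releases res-14
  run W7 (it waits on nothing); releases res-1 and res-12
  run W3 (all its waits — res-18 — are resolved); releases res-13 and res-6


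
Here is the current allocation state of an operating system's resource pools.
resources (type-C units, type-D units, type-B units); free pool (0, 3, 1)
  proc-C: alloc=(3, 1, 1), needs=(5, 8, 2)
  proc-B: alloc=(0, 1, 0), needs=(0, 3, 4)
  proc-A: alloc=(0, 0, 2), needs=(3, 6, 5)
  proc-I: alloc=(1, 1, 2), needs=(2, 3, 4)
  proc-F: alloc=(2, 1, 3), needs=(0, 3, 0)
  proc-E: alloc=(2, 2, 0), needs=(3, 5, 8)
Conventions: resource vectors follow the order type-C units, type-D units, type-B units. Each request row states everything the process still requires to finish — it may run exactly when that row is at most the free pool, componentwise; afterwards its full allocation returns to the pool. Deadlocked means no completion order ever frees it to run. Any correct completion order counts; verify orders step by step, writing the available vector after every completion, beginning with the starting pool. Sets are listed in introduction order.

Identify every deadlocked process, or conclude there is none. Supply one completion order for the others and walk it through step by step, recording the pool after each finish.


Nothing here is deadlocked.
Key observation: proc-F leads a chain of completions in which each release enables another process.
One completion order for the rest: proc-F, proc-B, proc-I, proc-A, proc-E, proc-C. Walking it through:
  pool = (0, 3, 1)
  proc-F: need (0, 3, 0) fits (0, 3, 1); releases (2, 1, 3), pool now (2, 4, 4)
  proc-B: need (0, 3, 4) fits (2, 4, 4); releases (0, 1, 0), pool now (2, 5, 4)
  proc-I: need (2, 3, 4) fits (2, 5, 4); releases (1, 1, 2), pool now (3, 6, 6)
  proc-A: need (3, 6, 5) fits (3, 6, 6); releases (0, 0, 2), pool now (3, 6, 8)
  proc-E: need (3, 5, 8) fits (3, 6, 8); releases (2, 2, 0), pool now (5, 8, 8)
  proc-C: need (5, 8, 2) fits (5, 8, 8); releases (3, 1, 1), pool now (8, 9, 9)


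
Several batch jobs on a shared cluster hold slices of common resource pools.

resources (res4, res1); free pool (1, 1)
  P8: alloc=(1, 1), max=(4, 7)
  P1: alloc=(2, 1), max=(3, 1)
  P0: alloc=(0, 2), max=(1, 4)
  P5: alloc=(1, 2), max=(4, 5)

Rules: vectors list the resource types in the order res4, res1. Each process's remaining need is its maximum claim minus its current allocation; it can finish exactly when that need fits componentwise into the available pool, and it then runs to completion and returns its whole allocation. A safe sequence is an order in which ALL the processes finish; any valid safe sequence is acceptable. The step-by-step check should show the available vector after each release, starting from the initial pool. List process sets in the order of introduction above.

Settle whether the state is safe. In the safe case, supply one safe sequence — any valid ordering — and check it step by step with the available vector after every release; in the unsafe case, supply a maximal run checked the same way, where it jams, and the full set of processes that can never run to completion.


SAFE, for example via the order P1, P0, P5, P8.
Key observation: the first exact fit in this order is P1 — it needs (1, 0) with (1, 1) free, meeting a requested resource to the last unit.
Verifying each step:
  pool = (1, 1)
  run P1 (needs (1, 0), free (1, 1)); after release of (2, 1) the pool is (3, 2)
  run P0 (needs (1, 2), free (3, 2)); after release of (0, 2) the pool is (3, 4)
  run P5 (needs (3, 3), free (3, 4)); after release of (1, 2) the pool is (4, 6)
  run P8 (needs (3, 6), free (4, 6)); after release of (1, 1) the pool is (5, 7)


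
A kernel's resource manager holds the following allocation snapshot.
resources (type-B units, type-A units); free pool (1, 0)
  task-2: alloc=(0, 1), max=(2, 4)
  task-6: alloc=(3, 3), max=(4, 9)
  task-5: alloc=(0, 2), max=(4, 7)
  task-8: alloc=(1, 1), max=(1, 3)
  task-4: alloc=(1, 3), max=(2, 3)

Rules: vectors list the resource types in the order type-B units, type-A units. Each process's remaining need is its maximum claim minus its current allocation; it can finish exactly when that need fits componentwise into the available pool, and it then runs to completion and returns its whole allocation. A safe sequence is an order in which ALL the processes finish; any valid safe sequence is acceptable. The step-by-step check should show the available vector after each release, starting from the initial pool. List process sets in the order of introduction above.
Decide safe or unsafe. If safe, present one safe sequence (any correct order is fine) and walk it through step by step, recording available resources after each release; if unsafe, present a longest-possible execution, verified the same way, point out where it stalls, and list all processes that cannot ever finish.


UNSAFE.
Key observation: after task-4, task-8, task-2 the pool peaks at (3, 5), and each blocked process is short somewhere: task-6 on type-A units; task-5 on type-B units.
Going as far as possible: task-4, task-8, task-2; after that, nothing fits. Walking it through:
  pool = (1, 0)
  run task-4 (needs (1, 0), free (1, 0)); after release of (1, 3) the pool is (2, 3)
  run task-8 (needs (0, 2), free (2, 3)); after release of (1, 1) the pool is (3, 4)
  run task-2 (needs (2, 3), free (3, 4)); after release of (0, 1) the pool is (3, 5)
  task-6 cannot run: need (1, 6) vs free (3, 5) (insufficient type-A units)
  task-5 cannot run: need (4, 5) vs free (3, 5) (insufficient type-B units)
Processes that can never finish: task-6 and task-5.


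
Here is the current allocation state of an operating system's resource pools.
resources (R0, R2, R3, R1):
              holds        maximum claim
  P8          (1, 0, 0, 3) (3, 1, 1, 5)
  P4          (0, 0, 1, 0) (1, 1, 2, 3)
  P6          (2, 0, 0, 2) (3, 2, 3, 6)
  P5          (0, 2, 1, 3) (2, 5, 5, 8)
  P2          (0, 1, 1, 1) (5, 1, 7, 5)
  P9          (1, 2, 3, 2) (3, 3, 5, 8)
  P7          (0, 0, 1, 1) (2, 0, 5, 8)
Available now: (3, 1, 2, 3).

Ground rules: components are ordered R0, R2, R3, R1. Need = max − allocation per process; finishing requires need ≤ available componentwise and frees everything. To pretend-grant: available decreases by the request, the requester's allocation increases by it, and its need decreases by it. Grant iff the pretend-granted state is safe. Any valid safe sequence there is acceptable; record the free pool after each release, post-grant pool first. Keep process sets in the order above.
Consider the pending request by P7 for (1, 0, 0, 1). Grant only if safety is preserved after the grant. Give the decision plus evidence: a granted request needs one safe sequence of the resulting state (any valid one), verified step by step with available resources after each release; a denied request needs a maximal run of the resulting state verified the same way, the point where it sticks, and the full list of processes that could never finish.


DENY: after the grant no complete ordering would exist.
Key observation: after P8, P4 the pool peaks at (3, 1, 3, 5), and each blocked process is short somewhere: P6 on R2; P5 on R2, R3; P2 on R0, R3; P9 on R1; P7 on R3, R1.
Pretend the grant happened; the run P8, P4 goes as far as possible. Verifying each step:
  pool = (2, 1, 2, 2)
  P8: need (2, 1, 1, 2) fits (2, 1, 2, 2); releases (1, 0, 0, 3), pool now (3, 1, 2, 5)
  P4: need (1, 1, 1, 3) fits (3, 1, 2, 5); releases (0, 0, 1, 0), pool now (3, 1, 3, 5)
  blocked: P6 wants (1, 2, 3, 4), pool (3, 1, 3, 5) — not enough R2
  blocked: P5 wants (2, 3, 4, 5), pool (3, 1, 3, 5) — not enough R2 and R3
  blocked: P2 wants (5, 0, 6, 4), pool (3, 1, 3, 5) — not enough R0 and R3
  blocked: P9 wants (2, 1, 2, 6), pool (3, 1, 3, 5) — not enough R1
  blocked: P7 wants (1, 0, 4, 6), pool (3, 1, 3, 5) — not enough R3 and R1
Processes that could never finish after the grant: P6, P5, P2, P9 and P7.
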